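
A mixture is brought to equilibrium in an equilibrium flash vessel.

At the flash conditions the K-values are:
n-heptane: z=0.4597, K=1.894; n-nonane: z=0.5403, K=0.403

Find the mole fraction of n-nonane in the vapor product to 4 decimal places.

Material balance + equilibrium reduce to Σ zᵢ(Kᵢ−1)/(1+V/F(Kᵢ−1)) = 0.
Feasibility: ΣzᵢKᵢ = 1.0884, Σzᵢ/Kᵢ = 1.5834 — both > 1, two phases present.
Binary case is linear: z₁(K₁−1)(1+V/F(K₂−1)) + z₂(K₂−1)(1+V/F(K₁−1)) = 0
⇒ V/F = [z₁(K₁−1)+z₂(K₂−1)] / [−(K₁−1)(K₂−1)] = 0.08841/0.53372 = 0.1657
Compositions from xᵢ = zᵢ/(1+V/F(Kᵢ−1)), yᵢ = Kᵢxᵢ:
  n-heptane: x = 0.4004, y = 0.7584
  n-nonane: x = 0.5996, y = 0.2416

y_n-nonane = 0.2416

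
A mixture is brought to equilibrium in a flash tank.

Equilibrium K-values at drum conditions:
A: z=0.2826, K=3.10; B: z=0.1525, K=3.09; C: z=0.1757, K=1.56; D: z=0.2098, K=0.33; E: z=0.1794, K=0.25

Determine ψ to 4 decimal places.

ψ = 0.5980

Material balance + equilibrium reduce to Σ zᵢ(Kᵢ−1)/(1+ψ(Kᵢ−1)) = 0.
g(0) = ΣzᵢKᵢ − 1 = 0.7355 and g(1) = 1 − Σzᵢ/Kᵢ = -0.6065, so a root lies in (0, 1).
Newton–Raphson from ψ = 0.5:
  ψ = 0.5000: g = 0.09556, g' = -0.9608 → ψ = 0.5995
  ψ = 0.5995: g = -0.00151, g' = -1.0025 → ψ = 0.5980
Converged at ψ = 0.5980.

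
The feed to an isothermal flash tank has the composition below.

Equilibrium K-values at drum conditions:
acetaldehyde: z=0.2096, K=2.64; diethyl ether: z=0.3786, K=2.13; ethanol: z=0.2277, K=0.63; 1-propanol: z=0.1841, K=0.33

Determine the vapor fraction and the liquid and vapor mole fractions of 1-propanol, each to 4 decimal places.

ψ = 0.7821, x_1-propanol = 0.3868, y_1-propanol = 0.1276

Newton–Raphson from ψ = 0.5:
  ψ = 0.5000: g = 0.17338, g' = -0.6014 → ψ = 0.7883
  ψ = 0.7883: g = -0.00417, g' = -0.6758 → ψ = 0.7821
Converged at ψ = 0.7821.
Compositions from xᵢ = zᵢ/(1+ψ(Kᵢ−1)), yᵢ = Kᵢxᵢ:
  acetaldehyde: x = 0.0918, y = 0.2424
  diethyl ether: x = 0.2010, y = 0.4281
  ethanol: x = 0.3204, y = 0.2019
  1-propanol: x = 0.3868, y = 0.1276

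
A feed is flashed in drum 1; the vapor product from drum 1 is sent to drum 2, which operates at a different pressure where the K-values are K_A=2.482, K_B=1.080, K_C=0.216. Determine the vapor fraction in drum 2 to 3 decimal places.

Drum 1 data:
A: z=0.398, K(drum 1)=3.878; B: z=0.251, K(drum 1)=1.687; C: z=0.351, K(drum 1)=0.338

Drum 1:
Iterate (Newton) starting at ψ₁ = 0.5:
  ψ₁ = 0.500: g = 0.2507, g' = -0.963 → ψ₁ = 0.760
  ψ₁ = 0.760: g = 0.0049, g' = -0.999 → ψ₁ = 0.765
Converged at ψ₁ = 0.765.
Drum-1 compositions:
  A: x = 0.124, y = 0.482
  B: x = 0.165, y = 0.278
  C: x = 0.711, y = 0.240
Drum-2 feed = drum-1 vapor: z₂ = (0.4821, 0.2776, 0.2404).
Drum 2:
Iterate (Newton) starting at ψ₂ = 0.48:
  ψ₂ = 0.480: g = 0.1367, g' = -0.743 → ψ₂ = 0.664
  ψ₂ = 0.664: g = -0.0119, g' = -0.913 → ψ₂ = 0.651
Converged at ψ₂ = 0.651.
  A: x = 0.245, y = 0.609
  B: x = 0.264, y = 0.285
  C: x = 0.491, y = 0.106

V/F (drum 2) = 0.651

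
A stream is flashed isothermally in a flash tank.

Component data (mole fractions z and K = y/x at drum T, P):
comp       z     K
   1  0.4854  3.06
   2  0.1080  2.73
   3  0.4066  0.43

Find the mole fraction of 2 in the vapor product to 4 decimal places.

y_2 = 0.1204

Material balance + equilibrium reduce to Σ zᵢ(Kᵢ−1)/(1+ψ(Kᵢ−1)) = 0.
Feasibility: ΣzᵢKᵢ = 1.9550, Σzᵢ/Kᵢ = 1.1438 — both > 1, two phases present.
Newton iteration, ψ⁰ = 0.5:
  ψ = 0.5000: g = 0.26861, g' = -0.8512 → ψ = 0.8156
  ψ = 0.8156: g = 0.01749, g' = -0.8037 → ψ = 0.8373
  ψ = 0.8373: g = -0.00012, g' = -0.8148 → ψ = 0.8372
Converged at ψ = 0.8372.
Compositions from xᵢ = zᵢ/(1+ψ(Kᵢ−1)), yᵢ = Kᵢxᵢ:
  1: x = 0.1782, y = 0.5451
  2: x = 0.0441, y = 0.1204
  3: x = 0.7777, y = 0.3344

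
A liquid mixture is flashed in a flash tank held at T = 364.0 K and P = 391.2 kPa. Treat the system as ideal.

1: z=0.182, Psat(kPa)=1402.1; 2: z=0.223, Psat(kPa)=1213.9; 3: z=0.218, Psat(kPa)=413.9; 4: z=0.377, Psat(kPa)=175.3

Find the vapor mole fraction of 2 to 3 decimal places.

Raoult's law: Kᵢ = Pᵢˢᵃᵗ/P = Pᵢˢᵃᵗ/391.2.
  K_1 = 1402.1/391.2 = 3.58410, K_2 = 1213.9/391.2 = 3.10302, K_3 = 413.9/391.2 = 1.05803, K_4 = 175.3/391.2 = 0.44811
Rachford–Rice: g(ψ) = Σ zᵢ(Kᵢ−1)/(1+ψ(Kᵢ−1)) = 0.
g(0) = ΣzᵢKᵢ − 1 = 0.744 and g(1) = 1 − Σzᵢ/Kᵢ = -0.170, so a root lies in (0, 1).
Newton–Raphson from ψ = 0.5:
  ψ = 0.500: g = 0.1587, g' = -0.685 → ψ = 0.732
  ψ = 0.732: g = 0.0106, g' = -0.622 → ψ = 0.749
Converged at ψ = 0.749.
Compositions from xᵢ = zᵢ/(1+ψ(Kᵢ−1)), yᵢ = Kᵢxᵢ:
  1: x = 0.062, y = 0.222
  2: x = 0.087, y = 0.269
  3: x = 0.209, y = 0.221
  4: x = 0.642, y = 0.288

y_2 = 0.269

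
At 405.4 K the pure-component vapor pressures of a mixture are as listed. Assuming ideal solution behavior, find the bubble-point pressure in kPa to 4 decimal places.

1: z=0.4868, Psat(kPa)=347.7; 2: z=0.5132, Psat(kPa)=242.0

At the bubble point ψ → 0, so ΣzᵢKᵢ = 1 with Kᵢ = Pᵢˢᵃᵗ/P ⇒ P = ΣzᵢPᵢˢᵃᵗ.
P = 0.4868·347.7 + 0.5132·242.0 = 293.4548 kPa

Pbub = 293.4548 kPa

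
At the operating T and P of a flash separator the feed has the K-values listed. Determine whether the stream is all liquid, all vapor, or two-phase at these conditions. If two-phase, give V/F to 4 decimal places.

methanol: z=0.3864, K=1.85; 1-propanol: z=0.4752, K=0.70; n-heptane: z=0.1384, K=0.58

ΣzᵢKᵢ = 1.1278; Σzᵢ/Kᵢ = 1.1263.
Both exceed 1, so a two-phase solution exists.
Rachford–Rice: g(ψ) = Σ zᵢ(Kᵢ−1)/(1+ψ(Kᵢ−1)) = 0.
Newton iteration, ψ⁰ = 0.58:
  ψ = 0.5800: g = -0.02945, g' = -0.2306 → ψ = 0.4523
  ψ = 0.4523: g = 0.00054, g' = -0.2401 → ψ = 0.4545
Converged at ψ = 0.4545.

two-phase, V/F = 0.4545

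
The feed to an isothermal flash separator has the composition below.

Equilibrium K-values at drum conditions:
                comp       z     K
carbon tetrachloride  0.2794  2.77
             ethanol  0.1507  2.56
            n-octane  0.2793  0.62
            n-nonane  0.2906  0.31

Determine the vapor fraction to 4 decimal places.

Material balance + equilibrium reduce to Σ zᵢ(Kᵢ−1)/(1+ψ(Kᵢ−1)) = 0.
g(0) = ΣzᵢKᵢ − 1 = 0.4230 and g(1) = 1 − Σzᵢ/Kᵢ = -0.5476, so a root lies in (0, 1).
Newton iteration, ψ⁰ = 0.5:
  ψ = 0.5000: g = -0.04273, g' = -0.7461 → ψ = 0.4427
Converged at ψ = 0.4427.

ψ = 0.4427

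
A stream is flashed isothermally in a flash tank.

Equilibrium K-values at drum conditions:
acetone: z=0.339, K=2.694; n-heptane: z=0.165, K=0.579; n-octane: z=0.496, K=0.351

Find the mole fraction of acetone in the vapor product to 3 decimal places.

Rachford–Rice: g(V/F) = Σ zᵢ(Kᵢ−1)/(1+V/F(Kᵢ−1)) = 0.
Feasibility: ΣzᵢKᵢ = 1.183, Σzᵢ/Kᵢ = 1.824 — both > 1, two phases present.
Newton iteration, V/F⁰ = 0.5:
  V/F = 0.500: g = -0.2536, g' = -0.790 → V/F = 0.179
  V/F = 0.179: g = 0.0014, g' = -0.874 → V/F = 0.180
Converged at V/F = 0.180.
Compositions from xᵢ = zᵢ/(1+V/F(Kᵢ−1)), yᵢ = Kᵢxᵢ:
  acetone: x = 0.260, y = 0.699
  n-heptane: x = 0.179, y = 0.103
  n-octane: x = 0.562, y = 0.197

y_acetone = 0.699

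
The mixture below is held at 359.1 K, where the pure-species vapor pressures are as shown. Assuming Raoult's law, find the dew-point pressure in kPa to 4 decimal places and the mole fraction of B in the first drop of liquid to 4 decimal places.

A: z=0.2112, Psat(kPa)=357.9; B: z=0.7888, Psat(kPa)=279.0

Pdew = 292.6245 kPa, x_B = 0.8273

At the dew point ψ → 1, so Σzᵢ/Kᵢ = 1 with Kᵢ = Pᵢˢᵃᵗ/P ⇒ 1/P = Σzᵢ/Pᵢˢᵃᵗ.
1/P = 0.2112/357.9 + 0.7888/279.0 = 0.0034173 ⇒ P = 292.6245 kPa
xᵢ = zᵢP/Pᵢˢᵃᵗ ⇒ x_B = 0.7888·292.6245/279.0 = 0.8273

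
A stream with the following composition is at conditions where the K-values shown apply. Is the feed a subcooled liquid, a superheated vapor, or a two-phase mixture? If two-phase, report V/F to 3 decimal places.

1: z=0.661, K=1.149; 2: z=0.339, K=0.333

subcooled liquid

ΣzᵢKᵢ = 0.872; Σzᵢ/Kᵢ = 1.593.
Since ΣzᵢKᵢ < 1 the mixture is below its bubble point — single liquid phase.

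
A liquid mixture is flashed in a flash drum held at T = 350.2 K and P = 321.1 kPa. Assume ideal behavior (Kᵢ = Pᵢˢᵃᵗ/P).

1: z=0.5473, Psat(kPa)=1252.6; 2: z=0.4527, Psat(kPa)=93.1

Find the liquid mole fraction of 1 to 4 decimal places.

Raoult's law: Kᵢ = Pᵢˢᵃᵗ/P = Pᵢˢᵃᵗ/321.1.
  K_1 = 1252.6/321.1 = 3.900965, K_2 = 93.1/321.1 = 0.289941
Let ψ = V/F and solve Σ zᵢ(Kᵢ−1)/(1+ψ(Kᵢ−1)) = 0.
Feasibility: ΣzᵢKᵢ = 2.2663, Σzᵢ/Kᵢ = 1.7017 — both > 1, two phases present.
Binary case is linear: z₁(K₁−1)(1+ψ(K₂−1)) + z₂(K₂−1)(1+ψ(K₁−1)) = 0
⇒ ψ = [z₁(K₁−1)+z₂(K₂−1)] / [−(K₁−1)(K₂−1)] = 1.26625/2.05986 = 0.6147
Compositions from xᵢ = zᵢ/(1+ψ(Kᵢ−1)), yᵢ = Kᵢxᵢ:
  1: x = 0.1966, y = 0.7671
  2: x = 0.8034, y = 0.2329

x_1 = 0.1966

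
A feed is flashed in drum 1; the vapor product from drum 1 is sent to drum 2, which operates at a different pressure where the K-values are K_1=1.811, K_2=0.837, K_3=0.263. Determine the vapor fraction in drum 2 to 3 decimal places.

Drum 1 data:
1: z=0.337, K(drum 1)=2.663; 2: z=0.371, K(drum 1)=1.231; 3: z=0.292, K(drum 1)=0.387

Drum 1:
Let ψ₁ = V/F and solve Σ zᵢ(Kᵢ−1)/(1+ψ₁(Kᵢ−1)) = 0.
g(0) = ΣzᵢKᵢ − 1 = 0.467 and g(1) = 1 − Σzᵢ/Kᵢ = -0.182, so a root lies in (0, 1).
Newton iteration, ψ₁⁰ = 0.5:
  ψ₁ = 0.500: g = 0.1247, g' = -0.522 → ψ₁ = 0.739
  ψ₁ = 0.739: g = -0.0026, g' = -0.569 → ψ₁ = 0.734
Converged at ψ₁ = 0.734.
Drum-1 compositions:
  1: x = 0.152, y = 0.404
  2: x = 0.317, y = 0.390
  3: x = 0.531, y = 0.206
Drum-2 feed = drum-1 vapor: z₂ = (0.4040, 0.3905, 0.2055).
Drum 2:
Let ψ₂ = V/F and solve Σ zᵢ(Kᵢ−1)/(1+ψ₂(Kᵢ−1)) = 0.
g(0) = ΣzᵢKᵢ − 1 = 0.113 and g(1) = 1 − Σzᵢ/Kᵢ = -0.471, so a root lies in (0, 1).
Newton iteration, ψ₂⁰ = 0.5:
  ψ₂ = 0.500: g = -0.0760, g' = -0.427 → ψ₂ = 0.322
  ψ₂ = 0.322: g = -0.0059, g' = -0.371 → ψ₂ = 0.306
Converged at ψ₂ = 0.306.
  1: x = 0.324, y = 0.586
  2: x = 0.411, y = 0.344
  3: x = 0.265, y = 0.070

V/F (drum 2) = 0.306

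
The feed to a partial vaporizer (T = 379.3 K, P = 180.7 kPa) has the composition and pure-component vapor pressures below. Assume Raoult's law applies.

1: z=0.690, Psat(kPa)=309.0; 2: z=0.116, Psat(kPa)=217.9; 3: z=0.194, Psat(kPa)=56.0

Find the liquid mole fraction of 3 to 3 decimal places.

x_3 = 0.472

Raoult's law: Kᵢ = Pᵢˢᵃᵗ/P = Pᵢˢᵃᵗ/180.7.
  K_1 = 309.0/180.7 = 1.71002, K_2 = 217.9/180.7 = 1.20587, K_3 = 56.0/180.7 = 0.30991
Newton iteration, ψ⁰ = 0.5:
  ψ = 0.500: g = 0.1788, g' = -0.409 → ψ = 0.937
  ψ = 0.937: g = -0.0649, g' = -0.870 → ψ = 0.863
  ψ = 0.863: g = -0.0067, g' = -0.701 → ψ = 0.853
Converged at ψ = 0.853.
Compositions from xᵢ = zᵢ/(1+ψ(Kᵢ−1)), yᵢ = Kᵢxᵢ:
  1: x = 0.430, y = 0.735
  2: x = 0.099, y = 0.119
  3: x = 0.472, y = 0.146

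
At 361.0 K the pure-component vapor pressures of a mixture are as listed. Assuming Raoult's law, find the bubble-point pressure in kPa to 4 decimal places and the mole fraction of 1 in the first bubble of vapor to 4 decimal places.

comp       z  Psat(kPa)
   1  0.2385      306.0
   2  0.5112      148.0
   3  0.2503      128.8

Pbub = 180.8772 kPa, y_1 = 0.4035

At the bubble point ψ → 0, so ΣzᵢKᵢ = 1 with Kᵢ = Pᵢˢᵃᵗ/P ⇒ P = ΣzᵢPᵢˢᵃᵗ.
P = 0.2385·306.0 + 0.5112·148.0 + 0.2503·128.8 = 180.8772 kPa
yᵢ = zᵢPᵢˢᵃᵗ/P ⇒ y_1 = 0.2385·306.0/180.8772 = 0.4035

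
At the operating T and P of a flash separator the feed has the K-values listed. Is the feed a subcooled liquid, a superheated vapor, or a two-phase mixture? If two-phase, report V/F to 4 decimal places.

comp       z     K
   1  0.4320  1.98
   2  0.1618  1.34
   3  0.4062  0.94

superheated vapor

ΣzᵢKᵢ = 1.4540; Σzᵢ/Kᵢ = 0.7711.
Since Σzᵢ/Kᵢ < 1 the mixture is above its dew point — single vapor phase.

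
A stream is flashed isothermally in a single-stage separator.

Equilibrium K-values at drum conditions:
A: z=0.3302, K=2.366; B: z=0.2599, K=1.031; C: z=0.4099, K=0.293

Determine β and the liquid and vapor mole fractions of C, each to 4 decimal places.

Rachford–Rice: g(β) = Σ zᵢ(Kᵢ−1)/(1+β(Kᵢ−1)) = 0.
Check two-phase: ΣzᵢKᵢ = 1.1693 > 1 and Σzᵢ/Kᵢ = 1.7906 > 1, so g(0) = 0.1693 > 0 and g(1) = -0.7906 < 0.
Newton–Raphson from β = 0.3:
  β = 0.3000: g = -0.03989, g' = -0.6403 → β = 0.2377
  β = 0.2377: g = 0.00015, g' = -0.6474 → β = 0.2379
Converged at β = 0.2379.
Compositions from xᵢ = zᵢ/(1+β(Kᵢ−1)), yᵢ = Kᵢxᵢ:
  A: x = 0.2492, y = 0.5896
  B: x = 0.2580, y = 0.2660
  C: x = 0.4928, y = 0.1444

β = 0.2379, x_C = 0.4928, y_C = 0.1444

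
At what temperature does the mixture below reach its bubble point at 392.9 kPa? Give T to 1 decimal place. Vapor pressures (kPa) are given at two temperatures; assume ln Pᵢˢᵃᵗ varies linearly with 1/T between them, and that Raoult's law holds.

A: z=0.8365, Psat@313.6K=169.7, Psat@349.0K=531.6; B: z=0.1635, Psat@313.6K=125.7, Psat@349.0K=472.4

Bubble-point temperature: ΣzᵢPᵢˢᵃᵗ(T) = P. Interpolate ln Pᵢˢᵃᵗ = aᵢ + bᵢ/T.
  T = 313.6 K: ΣzᵢPᵢˢᵃᵗ = 162.51 kPa
  T = 349.0 K: ΣzᵢPᵢˢᵃᵗ = 521.92 kPa
  T = 331.3 K: ΣzᵢPᵢˢᵃᵗ = 300.30 kPa
  T = 340.1 K: ΣzᵢPᵢˢᵃᵗ = 398.09 kPa
  T = 335.7 K: ΣzᵢPᵢˢᵃᵗ = 346.39 kPa
  T = 337.9 K: ΣzᵢPᵢˢᵃᵗ = 371.50 kPa
Interpolating between 337.9 K and 340.1 K gives T ≈ 339.7 K.

T = 339.7 K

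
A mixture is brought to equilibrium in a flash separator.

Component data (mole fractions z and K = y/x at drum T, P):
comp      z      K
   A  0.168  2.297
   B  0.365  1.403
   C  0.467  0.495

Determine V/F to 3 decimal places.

Rachford–Rice: g(V/F) = Σ zᵢ(Kᵢ−1)/(1+V/F(Kᵢ−1)) = 0.
Feasibility: ΣzᵢKᵢ = 1.129, Σzᵢ/Kᵢ = 1.277 — both > 1, two phases present.
Newton iteration, V/F⁰ = 0.5:
  V/F = 0.500: g = -0.0609, g' = -0.358 → V/F = 0.330
  V/F = 0.330: g = -0.0006, g' = -0.356 → V/F = 0.328
Converged at V/F = 0.328.

V/F = 0.328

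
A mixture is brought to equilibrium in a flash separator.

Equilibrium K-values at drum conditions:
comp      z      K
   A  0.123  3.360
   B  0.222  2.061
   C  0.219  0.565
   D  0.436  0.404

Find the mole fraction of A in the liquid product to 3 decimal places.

x_A = 0.085

Let ψ = V/F and solve Σ zᵢ(Kᵢ−1)/(1+ψ(Kᵢ−1)) = 0.
Feasibility: ΣzᵢKᵢ = 1.171, Σzᵢ/Kᵢ = 1.611 — both > 1, two phases present.
Newton iteration, ψ⁰ = 0.4:
  ψ = 0.400: g = -0.1418, g' = -0.632 → ψ = 0.176
  ψ = 0.176: g = 0.0104, g' = -0.762 → ψ = 0.189
Converged at ψ = 0.189.
Compositions from xᵢ = zᵢ/(1+ψ(Kᵢ−1)), yᵢ = Kᵢxᵢ:
  A: x = 0.085, y = 0.286
  B: x = 0.185, y = 0.381
  C: x = 0.239, y = 0.135
  D: x = 0.491, y = 0.199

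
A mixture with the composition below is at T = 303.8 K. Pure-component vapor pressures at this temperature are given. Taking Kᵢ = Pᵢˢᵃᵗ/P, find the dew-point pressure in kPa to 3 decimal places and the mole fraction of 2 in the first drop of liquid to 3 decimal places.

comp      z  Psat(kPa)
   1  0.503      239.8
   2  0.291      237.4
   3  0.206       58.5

At the dew point ψ → 1, so Σzᵢ/Kᵢ = 1 with Kᵢ = Pᵢˢᵃᵗ/P ⇒ 1/P = Σzᵢ/Pᵢˢᵃᵗ.
1/P = 0.503/239.8 + 0.291/237.4 + 0.206/58.5 = 0.006845 ⇒ P = 146.098 kPa
xᵢ = zᵢP/Pᵢˢᵃᵗ ⇒ x_2 = 0.291·146.098/237.4 = 0.179

Pdew = 146.098 kPa, x_2 = 0.179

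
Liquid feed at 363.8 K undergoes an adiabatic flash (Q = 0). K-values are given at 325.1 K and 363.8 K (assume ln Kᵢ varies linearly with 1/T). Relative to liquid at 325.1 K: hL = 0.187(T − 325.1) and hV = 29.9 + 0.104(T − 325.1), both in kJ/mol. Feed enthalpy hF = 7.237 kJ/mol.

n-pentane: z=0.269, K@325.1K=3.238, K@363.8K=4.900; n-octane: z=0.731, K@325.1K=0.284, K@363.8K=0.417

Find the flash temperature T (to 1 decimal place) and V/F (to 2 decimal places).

T = 340.8 K, V/F = 0.15

Adiabatic flash: solve Rachford–Rice at each trial T, then check hF = ψ·hV(T) + (1−ψ)·hL(T).
  T = 325.1 K: K = (3.238, 0.284), RR gives ψ = 0.049, H_out = 1.467 kJ/mol
  T = 363.8 K: K = (4.900, 0.417), RR gives ψ = 0.274, H_out = 14.549 kJ/mol
  T = 344.5 K: K = (4.032, 0.348), RR gives ψ = 0.172, H_out = 8.480 kJ/mol
  T = 334.8 K: K = (3.625, 0.315), RR gives ψ = 0.114, H_out = 5.142 kJ/mol
  T = 339.6 K: K = (3.824, 0.331), RR gives ψ = 0.143, H_out = 6.827 kJ/mol
  T = 342.1 K: K = (3.929, 0.340), RR gives ψ = 0.158, H_out = 7.678 kJ/mol
  T = 340.9 K: K = (3.879, 0.336), RR gives ψ = 0.151, H_out = 7.272 kJ/mol
Linear interpolation between T = 339.6 (H_out = 6.827) and T = 340.9 (H_out = 7.272) on hF = 7.237 gives T ≈ 340.8 K, at which ψ = 0.15.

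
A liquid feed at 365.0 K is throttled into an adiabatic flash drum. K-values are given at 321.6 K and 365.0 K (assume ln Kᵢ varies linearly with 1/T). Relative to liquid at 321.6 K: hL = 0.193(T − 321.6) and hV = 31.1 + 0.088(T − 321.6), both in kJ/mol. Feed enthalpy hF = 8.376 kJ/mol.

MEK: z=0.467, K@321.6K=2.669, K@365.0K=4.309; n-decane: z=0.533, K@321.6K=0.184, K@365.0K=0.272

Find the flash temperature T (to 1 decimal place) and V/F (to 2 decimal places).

T = 322.9 K, V/F = 0.26

Adiabatic flash: solve Rachford–Rice at each trial T, then check hF = ψ·hV(T) + (1−ψ)·hL(T).
  T = 321.6 K: K = (2.669, 0.184), RR gives ψ = 0.253, H_out = 7.867 kJ/mol
  T = 365.0 K: K = (4.309, 0.272), RR gives ψ = 0.480, H_out = 21.128 kJ/mol
  T = 343.3 K: K = (3.443, 0.226), RR gives ψ = 0.386, H_out = 15.301 kJ/mol
  T = 332.5 K: K = (3.046, 0.205), RR gives ψ = 0.327, H_out = 11.894 kJ/mol
  T = 327.1 K: K = (2.856, 0.194), RR gives ψ = 0.293, H_out = 9.991 kJ/mol
  T = 324.4 K: K = (2.763, 0.189), RR gives ψ = 0.274, H_out = 8.975 kJ/mol
  T = 323.0 K: K = (2.716, 0.187), RR gives ψ = 0.264, H_out = 8.428 kJ/mol
Linear interpolation between T = 321.6 (H_out = 7.867) and T = 323.0 (H_out = 8.428) on hF = 8.376 gives T ≈ 322.9 K, at which ψ = 0.26.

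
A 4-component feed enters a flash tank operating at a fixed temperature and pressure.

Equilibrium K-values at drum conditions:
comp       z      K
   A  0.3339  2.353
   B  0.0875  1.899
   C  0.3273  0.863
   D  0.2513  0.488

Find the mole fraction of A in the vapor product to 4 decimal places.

Let β = V/F and solve Σ zᵢ(Kᵢ−1)/(1+β(Kᵢ−1)) = 0.
g(0) = ΣzᵢKᵢ − 1 = 0.3569 and g(1) = 1 − Σzᵢ/Kᵢ = -0.0822, so a root lies in (0, 1).
Newton–Raphson from β = 0.5:
  β = 0.5000: g = 0.10266, g' = -0.3772 → β = 0.7722
  β = 0.7722: g = 0.00444, g' = -0.3587 → β = 0.7845
Converged at β = 0.7845.
Compositions from xᵢ = zᵢ/(1+β(Kᵢ−1)), yᵢ = Kᵢxᵢ:
  A: x = 0.1620, y = 0.3811
  B: x = 0.0513, y = 0.0974
  C: x = 0.3667, y = 0.3165
  D: x = 0.4200, y = 0.2050

y_A = 0.3811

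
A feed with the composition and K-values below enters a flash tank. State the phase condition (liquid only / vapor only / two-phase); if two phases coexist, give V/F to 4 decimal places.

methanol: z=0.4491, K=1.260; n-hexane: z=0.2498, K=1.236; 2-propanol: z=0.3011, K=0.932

vapor only

ΣzᵢKᵢ = 1.1552; Σzᵢ/Kᵢ = 0.8816.
Since Σzᵢ/Kᵢ < 1 the mixture is above its dew point — single vapor phase.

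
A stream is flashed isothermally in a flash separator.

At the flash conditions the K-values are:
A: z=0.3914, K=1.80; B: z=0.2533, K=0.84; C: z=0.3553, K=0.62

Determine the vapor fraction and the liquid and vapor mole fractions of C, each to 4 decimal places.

Iterate (Newton) starting at ψ = 0.55:
  ψ = 0.5500: g = 0.00232, g' = -0.2106 → ψ = 0.5610
Converged at ψ = 0.5610.
Compositions from xᵢ = zᵢ/(1+ψ(Kᵢ−1)), yᵢ = Kᵢxᵢ:
  A: x = 0.2702, y = 0.4863
  B: x = 0.2783, y = 0.2338
  C: x = 0.4516, y = 0.2800

ψ = 0.5610, x_C = 0.4516, y_C = 0.2800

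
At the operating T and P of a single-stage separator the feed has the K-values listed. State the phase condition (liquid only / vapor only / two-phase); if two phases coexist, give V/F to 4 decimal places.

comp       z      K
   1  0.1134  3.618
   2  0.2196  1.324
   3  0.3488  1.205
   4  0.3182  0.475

two-phase, V/F = 0.5845

ΣzᵢKᵢ = 1.2725; Σzᵢ/Kᵢ = 1.1566.
Both exceed 1, so a two-phase solution exists.
Let ψ = V/F and solve Σ zᵢ(Kᵢ−1)/(1+ψ(Kᵢ−1)) = 0.
Newton iteration, ψ⁰ = 0.66:
  ψ = 0.6600: g = -0.02520, g' = -0.3368 → ψ = 0.5852
  ψ = 0.5852: g = -0.00023, g' = -0.3319 → ψ = 0.5845
Converged at ψ = 0.5845.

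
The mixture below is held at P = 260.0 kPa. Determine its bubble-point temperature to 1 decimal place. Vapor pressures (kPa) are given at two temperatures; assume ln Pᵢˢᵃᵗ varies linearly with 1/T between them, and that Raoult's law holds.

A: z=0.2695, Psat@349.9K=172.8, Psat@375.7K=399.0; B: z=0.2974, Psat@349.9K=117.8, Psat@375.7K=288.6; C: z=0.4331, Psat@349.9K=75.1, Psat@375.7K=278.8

Bubble-point temperature: ΣzᵢPᵢˢᵃᵗ(T) = P. Interpolate ln Pᵢˢᵃᵗ = aᵢ + bᵢ/T.
  T = 349.9 K: ΣzᵢPᵢˢᵃᵗ = 114.13 kPa
  T = 375.7 K: ΣzᵢPᵢˢᵃᵗ = 314.11 kPa
  T = 362.8 K: ΣzᵢPᵢˢᵃᵗ = 191.69 kPa
  T = 369.2 K: ΣzᵢPᵢˢᵃᵗ = 245.63 kPa
  T = 372.4 K: ΣzᵢPᵢˢᵃᵗ = 277.45 kPa
  T = 370.8 K: ΣzᵢPᵢˢᵃᵗ = 261.10 kPa
Interpolating between 369.2 K and 370.8 K gives T ≈ 370.7 K.

T = 370.7 K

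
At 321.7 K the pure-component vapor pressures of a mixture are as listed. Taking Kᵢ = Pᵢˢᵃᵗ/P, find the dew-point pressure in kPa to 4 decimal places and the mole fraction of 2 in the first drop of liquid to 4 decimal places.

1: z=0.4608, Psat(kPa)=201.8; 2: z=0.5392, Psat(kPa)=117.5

Pdew = 145.5099 kPa, x_2 = 0.6677

At the dew point ψ → 1, so Σzᵢ/Kᵢ = 1 with Kᵢ = Pᵢˢᵃᵗ/P ⇒ 1/P = Σzᵢ/Pᵢˢᵃᵗ.
1/P = 0.4608/201.8 + 0.5392/117.5 = 0.0068724 ⇒ P = 145.5099 kPa
xᵢ = zᵢP/Pᵢˢᵃᵗ ⇒ x_2 = 0.5392·145.5099/117.5 = 0.6677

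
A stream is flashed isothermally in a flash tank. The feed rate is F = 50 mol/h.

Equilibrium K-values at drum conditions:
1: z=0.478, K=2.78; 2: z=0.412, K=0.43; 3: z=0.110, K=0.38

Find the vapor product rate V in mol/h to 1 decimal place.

V = 26.5 mol/h

Material balance + equilibrium reduce to Σ zᵢ(Kᵢ−1)/(1+β(Kᵢ−1)) = 0.
Feasibility: ΣzᵢKᵢ = 1.548, Σzᵢ/Kᵢ = 1.420 — both > 1, two phases present.
Iterate (Newton) starting at β = 0.5:
  β = 0.500: g = 0.0229, g' = -0.775 → β = 0.530
Converged at β = 0.530.
Then V = β·F = 0.5297·50 = 26.5 mol/h and L = F − V = 23.5 mol/h.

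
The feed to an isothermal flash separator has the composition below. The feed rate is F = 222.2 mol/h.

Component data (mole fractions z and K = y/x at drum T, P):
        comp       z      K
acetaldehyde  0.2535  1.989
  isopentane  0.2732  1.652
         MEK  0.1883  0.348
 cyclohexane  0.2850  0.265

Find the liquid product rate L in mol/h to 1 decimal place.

Rachford–Rice: g(V/F) = Σ zᵢ(Kᵢ−1)/(1+V/F(Kᵢ−1)) = 0.
g(0) = ΣzᵢKᵢ − 1 = 0.0966 and g(1) = 1 − Σzᵢ/Kᵢ = -0.9094, so a root lies in (0, 1).
Iterate (Newton) starting at V/F = 0.5:
  V/F = 0.5000: g = -0.21125, g' = -0.7381 → V/F = 0.2138
  V/F = 0.2138: g = -0.02790, g' = -0.5832 → V/F = 0.1660
  V/F = 0.1660: g = -0.00015, g' = -0.5779 → V/F = 0.1657
Converged at V/F = 0.1657.
Then V = V/F·F = 0.1657·222.2 = 36.8 mol/h and L = F − V = 185.4 mol/h.

L = 185.4 mol/h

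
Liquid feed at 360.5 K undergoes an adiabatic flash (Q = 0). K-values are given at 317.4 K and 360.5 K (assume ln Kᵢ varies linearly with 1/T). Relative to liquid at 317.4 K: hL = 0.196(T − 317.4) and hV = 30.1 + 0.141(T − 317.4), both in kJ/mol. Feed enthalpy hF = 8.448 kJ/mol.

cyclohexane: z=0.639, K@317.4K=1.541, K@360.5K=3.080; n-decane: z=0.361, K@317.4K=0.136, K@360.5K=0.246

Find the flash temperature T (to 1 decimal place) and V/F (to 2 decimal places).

T = 323.3 K, V/F = 0.24

Adiabatic flash: solve Rachford–Rice at each trial T, then check hF = ψ·hV(T) + (1−ψ)·hL(T).
  T = 317.4 K: K = (1.541, 0.136), RR gives ψ = 0.072, H_out = 2.176 kJ/mol
  T = 360.5 K: K = (3.080, 0.246), RR gives ψ = 0.674, H_out = 27.135 kJ/mol
  T = 338.9 K: K = (2.225, 0.186), RR gives ψ = 0.491, H_out = 18.402 kJ/mol
  T = 328.1 K: K = (1.861, 0.160), RR gives ψ = 0.342, H_out = 12.176 kJ/mol
  T = 322.8 K: K = (1.698, 0.148), RR gives ψ = 0.232, H_out = 7.986 kJ/mol
  T = 325.5 K: K = (1.780, 0.154), RR gives ψ = 0.292, H_out = 10.256 kJ/mol
  T = 324.1 K: K = (1.737, 0.151), RR gives ψ = 0.263, H_out = 9.119 kJ/mol
Linear interpolation between T = 322.8 (H_out = 7.986) and T = 324.1 (H_out = 9.119) on hF = 8.448 gives T ≈ 323.3 K, at which ψ = 0.24.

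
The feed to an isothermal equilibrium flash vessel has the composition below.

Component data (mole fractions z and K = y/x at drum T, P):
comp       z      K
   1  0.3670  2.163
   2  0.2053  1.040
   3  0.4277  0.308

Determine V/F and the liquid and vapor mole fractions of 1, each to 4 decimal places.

Material balance + equilibrium reduce to Σ zᵢ(Kᵢ−1)/(1+V/F(Kᵢ−1)) = 0.
g(0) = ΣzᵢKᵢ − 1 = 0.1391 and g(1) = 1 − Σzᵢ/Kᵢ = -0.7557, so a root lies in (0, 1).
Iterate (Newton) starting at V/F = 0.5:
  V/F = 0.5000: g = -0.17462, g' = -0.6776 → V/F = 0.2423
  V/F = 0.2423: g = -0.01448, g' = -0.5981 → V/F = 0.2181
Converged at V/F = 0.2181.
Compositions from xᵢ = zᵢ/(1+V/F(Kᵢ−1)), yᵢ = Kᵢxᵢ:
  1: x = 0.2927, y = 0.6332
  2: x = 0.2035, y = 0.2117
  3: x = 0.5037, y = 0.1552

V/F = 0.2181, x_1 = 0.2927, y_1 = 0.6332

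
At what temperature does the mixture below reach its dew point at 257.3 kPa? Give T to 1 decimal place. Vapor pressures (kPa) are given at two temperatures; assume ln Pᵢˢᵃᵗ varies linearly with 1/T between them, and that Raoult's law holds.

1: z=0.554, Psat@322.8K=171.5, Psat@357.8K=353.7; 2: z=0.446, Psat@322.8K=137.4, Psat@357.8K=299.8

T = 345.8 K

Dew-point temperature: Σzᵢ·P/Pᵢˢᵃᵗ(T) = 1. Interpolate ln Pᵢˢᵃᵗ = aᵢ + bᵢ/T.
  T = 322.8 K: ΣzᵢP/Pᵢˢᵃᵗ = 1.6664
  T = 357.8 K: ΣzᵢP/Pᵢˢᵃᵗ = 0.7858
  T = 340.3 K: ΣzᵢP/Pᵢˢᵃᵗ = 1.1223
  T = 349.1 K: ΣzᵢP/Pᵢˢᵃᵗ = 0.9339
  T = 344.7 K: ΣzᵢP/Pᵢˢᵃᵗ = 1.0226
  T = 346.9 K: ΣzᵢP/Pᵢˢᵃᵗ = 0.9770
Interpolating between 344.7 K and 346.9 K gives T ≈ 345.8 K.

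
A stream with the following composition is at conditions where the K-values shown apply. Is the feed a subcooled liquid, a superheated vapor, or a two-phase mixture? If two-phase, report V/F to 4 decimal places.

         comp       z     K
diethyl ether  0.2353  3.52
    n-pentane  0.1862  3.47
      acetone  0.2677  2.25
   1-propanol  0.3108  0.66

superheated vapor

ΣzᵢKᵢ = 2.2818; Σzᵢ/Kᵢ = 0.7104.
Since Σzᵢ/Kᵢ < 1 the mixture is above its dew point — single vapor phase.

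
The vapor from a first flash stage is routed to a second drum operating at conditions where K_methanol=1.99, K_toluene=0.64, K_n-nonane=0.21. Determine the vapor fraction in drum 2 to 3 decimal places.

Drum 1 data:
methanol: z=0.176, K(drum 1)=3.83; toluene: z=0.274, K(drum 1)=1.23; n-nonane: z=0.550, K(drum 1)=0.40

Drum 1:
Let ψ₁ = V/F and solve Σ zᵢ(Kᵢ−1)/(1+ψ₁(Kᵢ−1)) = 0.
Check two-phase: ΣzᵢKᵢ = 1.231 > 1 and Σzᵢ/Kᵢ = 1.644 > 1, so g(0) = 0.231 > 0 and g(1) = -0.644 < 0.
Newton iteration, ψ₁⁰ = 0.31:
  ψ₁ = 0.310: g = -0.0813, g' = -0.711 → ψ₁ = 0.196
  ψ₁ = 0.196: g = 0.0069, g' = -0.851 → ψ₁ = 0.204
Converged at ψ₁ = 0.204.
Drum-1 compositions:
  methanol: x = 0.112, y = 0.427
  toluene: x = 0.262, y = 0.322
  n-nonane: x = 0.627, y = 0.251
Drum-2 feed = drum-1 vapor: z₂ = (0.4274, 0.3219, 0.2507).
Drum 2:
Newton iteration, ψ₂⁰ = 0.39:
  ψ₂ = 0.390: g = -0.1158, g' = -0.601 → ψ₂ = 0.197
  ψ₂ = 0.197: g = -0.0055, g' = -0.561 → ψ₂ = 0.188
Converged at ψ₂ = 0.188.
  methanol: x = 0.360, y = 0.717
  toluene: x = 0.345, y = 0.221
  n-nonane: x = 0.294, y = 0.062

V/F (drum 2) = 0.188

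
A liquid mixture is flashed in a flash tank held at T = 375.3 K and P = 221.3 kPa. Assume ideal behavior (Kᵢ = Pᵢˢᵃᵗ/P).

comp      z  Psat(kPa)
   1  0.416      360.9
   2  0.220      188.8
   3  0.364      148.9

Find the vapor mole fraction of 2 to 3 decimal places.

Raoult's law: Kᵢ = Pᵢˢᵃᵗ/P = Pᵢˢᵃᵗ/221.3.
  K_1 = 360.9/221.3 = 1.63082, K_2 = 188.8/221.3 = 0.85314, K_3 = 148.9/221.3 = 0.67284
Let β = V/F and solve Σ zᵢ(Kᵢ−1)/(1+β(Kᵢ−1)) = 0.
Feasibility: ΣzᵢKᵢ = 1.111, Σzᵢ/Kᵢ = 1.054 — both > 1, two phases present.
Newton iteration, β⁰ = 0.53:
  β = 0.530: g = 0.0176, g' = -0.156 → β = 0.643
  β = 0.643: g = 0.0002, g' = -0.152 → β = 0.644
Converged at β = 0.644.
Compositions from xᵢ = zᵢ/(1+β(Kᵢ−1)), yᵢ = Kᵢxᵢ:
  1: x = 0.296, y = 0.482
  2: x = 0.243, y = 0.207
  3: x = 0.461, y = 0.310

y_2 = 0.207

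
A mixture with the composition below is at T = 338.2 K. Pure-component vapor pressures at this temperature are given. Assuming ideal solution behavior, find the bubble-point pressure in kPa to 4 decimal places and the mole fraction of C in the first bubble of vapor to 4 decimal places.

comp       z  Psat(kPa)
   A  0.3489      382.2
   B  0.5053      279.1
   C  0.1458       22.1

At the bubble point ψ → 0, so ΣzᵢKᵢ = 1 with Kᵢ = Pᵢˢᵃᵗ/P ⇒ P = ΣzᵢPᵢˢᵃᵗ.
P = 0.3489·382.2 + 0.5053·279.1 + 0.1458·22.1 = 277.6010 kPa
yᵢ = zᵢPᵢˢᵃᵗ/P ⇒ y_C = 0.1458·22.1/277.6010 = 0.0116

Pbub = 277.6010 kPa, y_C = 0.0116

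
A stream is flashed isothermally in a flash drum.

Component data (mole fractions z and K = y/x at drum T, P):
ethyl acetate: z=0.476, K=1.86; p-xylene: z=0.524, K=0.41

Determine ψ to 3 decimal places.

ψ = 0.197

Material balance + equilibrium reduce to Σ zᵢ(Kᵢ−1)/(1+ψ(Kᵢ−1)) = 0.
g(0) = ΣzᵢKᵢ − 1 = 0.100 and g(1) = 1 − Σzᵢ/Kᵢ = -0.534, so a root lies in (0, 1).
Binary case is linear: z₁(K₁−1)(1+ψ(K₂−1)) + z₂(K₂−1)(1+ψ(K₁−1)) = 0
⇒ ψ = [z₁(K₁−1)+z₂(K₂−1)] / [−(K₁−1)(K₂−1)] = 0.1002/0.5074 = 0.197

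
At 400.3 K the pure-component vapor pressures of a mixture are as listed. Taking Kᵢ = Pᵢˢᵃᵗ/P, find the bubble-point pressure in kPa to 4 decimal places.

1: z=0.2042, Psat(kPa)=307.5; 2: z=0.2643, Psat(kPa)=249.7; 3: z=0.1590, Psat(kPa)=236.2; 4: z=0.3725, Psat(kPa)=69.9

Pbub = 192.3808 kPa

At the bubble point ψ → 0, so ΣzᵢKᵢ = 1 with Kᵢ = Pᵢˢᵃᵗ/P ⇒ P = ΣzᵢPᵢˢᵃᵗ.
P = 0.2042·307.5 + 0.2643·249.7 + 0.1590·236.2 + 0.3725·69.9 = 192.3808 kPa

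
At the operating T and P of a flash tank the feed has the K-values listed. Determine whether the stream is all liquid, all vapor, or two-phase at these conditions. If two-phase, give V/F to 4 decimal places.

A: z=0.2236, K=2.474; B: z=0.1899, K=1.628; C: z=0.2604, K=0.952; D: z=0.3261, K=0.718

all vapor

ΣzᵢKᵢ = 1.3444; Σzᵢ/Kᵢ = 0.9347.
Since Σzᵢ/Kᵢ < 1 the mixture is above its dew point — single vapor phase.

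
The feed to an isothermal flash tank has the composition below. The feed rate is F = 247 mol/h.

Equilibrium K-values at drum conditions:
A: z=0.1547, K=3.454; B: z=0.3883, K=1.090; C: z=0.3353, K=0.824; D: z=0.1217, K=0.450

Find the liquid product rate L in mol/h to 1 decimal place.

L = 77.8 mol/h

Newton–Raphson from β = 0.5:
  β = 0.5000: g = 0.04688, g' = -0.2733 → β = 0.6716
  β = 0.6716: g = 0.00326, g' = -0.2416 → β = 0.6851
Converged at β = 0.6851.
Then V = β·F = 0.6851·247 = 169.2 mol/h and L = F − V = 77.8 mol/h.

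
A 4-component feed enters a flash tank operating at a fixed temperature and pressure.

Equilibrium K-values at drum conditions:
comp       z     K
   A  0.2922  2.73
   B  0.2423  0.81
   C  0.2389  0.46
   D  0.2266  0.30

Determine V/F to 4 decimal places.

Newton iteration, V/F⁰ = 0.69:
  V/F = 0.6900: g = -0.33498, g' = -0.7857 → V/F = 0.2637
  V/F = 0.2637: g = -0.04625, g' = -0.6838 → V/F = 0.1960
  V/F = 0.1960: g = 0.00155, g' = -0.7334 → V/F = 0.1981
Converged at V/F = 0.1981.

V/F = 0.1981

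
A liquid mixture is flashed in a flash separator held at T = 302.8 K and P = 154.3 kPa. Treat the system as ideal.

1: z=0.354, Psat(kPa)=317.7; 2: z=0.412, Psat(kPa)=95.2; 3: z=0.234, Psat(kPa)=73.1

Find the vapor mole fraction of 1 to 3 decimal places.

Raoult's law: Kᵢ = Pᵢˢᵃᵗ/P = Pᵢˢᵃᵗ/154.3.
  K_1 = 317.7/154.3 = 2.05898, K_2 = 95.2/154.3 = 0.61698, K_3 = 73.1/154.3 = 0.47375
Newton iteration, V/F⁰ = 0.5:
  V/F = 0.500: g = -0.1172, g' = -0.382 → V/F = 0.193
  V/F = 0.193: g = 0.0039, g' = -0.425 → V/F = 0.202
Converged at V/F = 0.202.
Compositions from xᵢ = zᵢ/(1+V/F(Kᵢ−1)), yᵢ = Kᵢxᵢ:
  1: x = 0.292, y = 0.600
  2: x = 0.447, y = 0.276
  3: x = 0.262, y = 0.124

y_1 = 0.600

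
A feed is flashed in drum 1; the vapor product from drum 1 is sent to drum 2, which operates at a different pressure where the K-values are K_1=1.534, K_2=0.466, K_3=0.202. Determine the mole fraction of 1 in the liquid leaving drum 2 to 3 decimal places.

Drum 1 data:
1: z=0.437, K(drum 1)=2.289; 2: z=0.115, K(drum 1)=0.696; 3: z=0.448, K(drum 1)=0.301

Drum 1:
Material balance + equilibrium reduce to Σ zᵢ(Kᵢ−1)/(1+ψ₁(Kᵢ−1)) = 0.
Check two-phase: ΣzᵢKᵢ = 1.215 > 1 and Σzᵢ/Kᵢ = 1.845 > 1, so g(0) = 0.215 > 0 and g(1) = -0.845 < 0.
Newton–Raphson from ψ₁ = 0.57:
  ψ₁ = 0.570: g = -0.2381, g' = -0.862 → ψ₁ = 0.294
  ψ₁ = 0.294: g = -0.0238, g' = -0.741 → ψ₁ = 0.262
Converged at ψ₁ = 0.262.
Drum-1 compositions:
  1: x = 0.327, y = 0.748
  2: x = 0.125, y = 0.087
  3: x = 0.548, y = 0.165
Drum-2 feed = drum-1 vapor: z₂ = (0.7480, 0.0870, 0.1650).
Drum 2:
Newton–Raphson from ψ₂ = 0.5:
  ψ₂ = 0.500: g = 0.0328, g' = -0.470 → ψ₂ = 0.570
  ψ₂ = 0.570: g = -0.0020, g' = -0.530 → ψ₂ = 0.566
Converged at ψ₂ = 0.566.
  1: x = 0.574, y = 0.881
  2: x = 0.125, y = 0.058
  3: x = 0.301, y = 0.061

x_1 (drum 2) = 0.574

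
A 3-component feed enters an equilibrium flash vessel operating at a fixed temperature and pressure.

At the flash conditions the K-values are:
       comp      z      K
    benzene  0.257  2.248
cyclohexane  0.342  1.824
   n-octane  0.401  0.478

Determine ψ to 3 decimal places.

Newton iteration, ψ⁰ = 0.67:
  ψ = 0.670: g = 0.0343, g' = -0.474 → ψ = 0.743
  ψ = 0.743: g = -0.0005, g' = -0.489 → ψ = 0.742
Converged at ψ = 0.742.

ψ = 0.742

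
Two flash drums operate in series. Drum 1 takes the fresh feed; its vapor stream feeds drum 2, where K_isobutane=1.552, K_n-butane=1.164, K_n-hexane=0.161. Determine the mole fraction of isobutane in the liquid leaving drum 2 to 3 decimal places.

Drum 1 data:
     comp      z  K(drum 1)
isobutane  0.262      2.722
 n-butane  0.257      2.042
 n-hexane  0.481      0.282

x_isobutane (drum 2) = 0.349

Drum 1:
Rachford–Rice: g(ψ₁) = Σ zᵢ(Kᵢ−1)/(1+ψ₁(Kᵢ−1)) = 0.
g(0) = ΣzᵢKᵢ − 1 = 0.374 and g(1) = 1 − Σzᵢ/Kᵢ = -0.928, so a root lies in (0, 1).
Newton–Raphson from ψ₁ = 0.5:
  ψ₁ = 0.500: g = -0.1203, g' = -0.948 → ψ₁ = 0.373
  ψ₁ = 0.373: g = -0.0043, g' = -0.895 → ψ₁ = 0.368
Converged at ψ₁ = 0.368.
Drum-1 compositions:
  isobutane: x = 0.160, y = 0.436
  n-butane: x = 0.186, y = 0.379
  n-hexane: x = 0.654, y = 0.184
Drum-2 feed = drum-1 vapor: z₂ = (0.4364, 0.3792, 0.1844).
Drum 2:
Newton–Raphson from ψ₂ = 0.5:
  ψ₂ = 0.500: g = -0.0203, g' = -0.476 → ψ₂ = 0.457
  ψ₂ = 0.457: g = -0.0009, g' = -0.435 → ψ₂ = 0.455
Converged at ψ₂ = 0.455.
  isobutane: x = 0.349, y = 0.541
  n-butane: x = 0.353, y = 0.411
  n-hexane: x = 0.298, y = 0.048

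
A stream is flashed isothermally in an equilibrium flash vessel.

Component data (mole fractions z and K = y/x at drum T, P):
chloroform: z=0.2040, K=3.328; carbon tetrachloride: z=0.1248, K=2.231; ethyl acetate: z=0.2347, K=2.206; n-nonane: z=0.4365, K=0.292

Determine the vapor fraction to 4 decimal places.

ψ = 0.5132

Material balance + equilibrium reduce to Σ zᵢ(Kᵢ−1)/(1+ψ(Kᵢ−1)) = 0.
Feasibility: ΣzᵢKᵢ = 1.6025, Σzᵢ/Kᵢ = 1.7185 — both > 1, two phases present.
Newton iteration, ψ⁰ = 0.5:
  ψ = 0.5000: g = 0.01274, g' = -0.9657 → ψ = 0.5132
Converged at ψ = 0.5132.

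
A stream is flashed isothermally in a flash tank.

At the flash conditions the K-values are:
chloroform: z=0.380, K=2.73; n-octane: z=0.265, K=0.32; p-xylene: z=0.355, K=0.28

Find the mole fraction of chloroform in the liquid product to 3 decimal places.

Material balance + equilibrium reduce to Σ zᵢ(Kᵢ−1)/(1+V/F(Kᵢ−1)) = 0.
Check two-phase: ΣzᵢKᵢ = 1.222 > 1 and Σzᵢ/Kᵢ = 2.235 > 1, so g(0) = 0.222 > 0 and g(1) = -1.235 < 0.
Newton iteration, V/F⁰ = 0.5:
  V/F = 0.500: g = -0.3199, g' = -1.058 → V/F = 0.198
  V/F = 0.198: g = -0.0161, g' = -1.045 → V/F = 0.182
Converged at V/F = 0.182.
Compositions from xᵢ = zᵢ/(1+V/F(Kᵢ−1)), yᵢ = Kᵢxᵢ:
  chloroform: x = 0.289, y = 0.789
  n-octane: x = 0.302, y = 0.097
  p-xylene: x = 0.409, y = 0.114

x_chloroform = 0.289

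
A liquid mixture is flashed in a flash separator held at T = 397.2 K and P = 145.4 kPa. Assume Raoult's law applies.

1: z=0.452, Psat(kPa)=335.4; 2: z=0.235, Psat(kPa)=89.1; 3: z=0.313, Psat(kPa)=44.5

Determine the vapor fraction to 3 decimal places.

Raoult's law: Kᵢ = Pᵢˢᵃᵗ/P = Pᵢˢᵃᵗ/145.4.
  K_1 = 335.4/145.4 = 2.30674, K_2 = 89.1/145.4 = 0.61279, K_3 = 44.5/145.4 = 0.30605
Newton iteration, ψ⁰ = 0.5:
  ψ = 0.500: g = -0.0882, g' = -0.690 → ψ = 0.372
  ψ = 0.372: g = -0.0017, g' = -0.671 → ψ = 0.370
Converged at ψ = 0.370.

ψ = 0.370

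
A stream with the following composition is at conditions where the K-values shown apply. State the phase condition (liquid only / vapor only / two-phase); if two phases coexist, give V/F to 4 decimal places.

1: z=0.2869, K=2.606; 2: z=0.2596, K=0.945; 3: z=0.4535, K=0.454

ΣzᵢKᵢ = 1.1989; Σzᵢ/Kᵢ = 1.3837.
Both exceed 1, so a two-phase solution exists.
Iterate (Newton) starting at ψ = 0.5:
  ψ = 0.5000: g = -0.09972, g' = -0.4843 → ψ = 0.2941
  ψ = 0.2941: g = 0.00347, g' = -0.5341 → ψ = 0.3006
Converged at ψ = 0.3006.

two-phase, V/F = 0.3006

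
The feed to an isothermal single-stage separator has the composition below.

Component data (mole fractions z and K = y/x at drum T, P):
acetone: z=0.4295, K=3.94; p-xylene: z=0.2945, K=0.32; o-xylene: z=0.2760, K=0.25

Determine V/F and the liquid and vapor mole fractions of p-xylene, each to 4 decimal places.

Material balance + equilibrium reduce to Σ zᵢ(Kᵢ−1)/(1+V/F(Kᵢ−1)) = 0.
Feasibility: ΣzᵢKᵢ = 1.8555, Σzᵢ/Kᵢ = 2.1333 — both > 1, two phases present.
Newton–Raphson from V/F = 0.5:
  V/F = 0.5000: g = -0.12340, g' = -1.3186 → V/F = 0.4064
  V/F = 0.4064: g = 0.00081, g' = -1.3519 → V/F = 0.4070
Converged at V/F = 0.4070.
Compositions from xᵢ = zᵢ/(1+V/F(Kᵢ−1)), yᵢ = Kᵢxᵢ:
  acetone: x = 0.1955, y = 0.7704
  p-xylene: x = 0.4072, y = 0.1303
  o-xylene: x = 0.3973, y = 0.0993

V/F = 0.4070, x_p-xylene = 0.4072, y_p-xylene = 0.1303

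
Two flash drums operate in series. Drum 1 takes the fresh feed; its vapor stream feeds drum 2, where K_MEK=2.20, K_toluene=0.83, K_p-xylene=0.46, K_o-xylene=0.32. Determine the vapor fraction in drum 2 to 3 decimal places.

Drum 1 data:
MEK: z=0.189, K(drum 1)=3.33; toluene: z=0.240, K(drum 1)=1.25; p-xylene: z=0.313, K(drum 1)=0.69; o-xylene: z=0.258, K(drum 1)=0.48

V/F (drum 2) = 0.185

Drum 1:
Let ψ₁ = V/F and solve Σ zᵢ(Kᵢ−1)/(1+ψ₁(Kᵢ−1)) = 0.
Check two-phase: ΣzᵢKᵢ = 1.269 > 1 and Σzᵢ/Kᵢ = 1.240 > 1, so g(0) = 0.269 > 0 and g(1) = -0.240 < 0.
Iterate (Newton) starting at ψ₁ = 0.5:
  ψ₁ = 0.500: g = -0.0394, g' = -0.400 → ψ₁ = 0.402
  ψ₁ = 0.402: g = 0.0016, g' = -0.437 → ψ₁ = 0.405
Converged at ψ₁ = 0.405.
Drum-1 compositions:
  MEK: x = 0.097, y = 0.324
  toluene: x = 0.218, y = 0.272
  p-xylene: x = 0.358, y = 0.247
  o-xylene: x = 0.327, y = 0.157
Drum-2 feed = drum-1 vapor: z₂ = (0.3237, 0.2724, 0.2470, 0.1569).
Drum 2:
Rachford–Rice: g(ψ₂) = Σ zᵢ(Kᵢ−1)/(1+ψ₂(Kᵢ−1)) = 0.
Check two-phase: ΣzᵢKᵢ = 1.102 > 1 and Σzᵢ/Kᵢ = 1.503 > 1, so g(0) = 0.102 > 0 and g(1) = -0.503 < 0.
Newton iteration, ψ₂⁰ = 0.5:
  ψ₂ = 0.500: g = -0.1522, g' = -0.493 → ψ₂ = 0.191
  ψ₂ = 0.191: g = -0.0034, g' = -0.502 → ψ₂ = 0.185
Converged at ψ₂ = 0.185.
  MEK: x = 0.265, y = 0.583
  toluene: x = 0.281, y = 0.233
  p-xylene: x = 0.274, y = 0.126
  o-xylene: x = 0.179, y = 0.057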